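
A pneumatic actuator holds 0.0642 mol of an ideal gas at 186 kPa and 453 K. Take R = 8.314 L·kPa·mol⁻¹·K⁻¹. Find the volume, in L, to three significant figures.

V ≈ 1.30 L

PV = nRT ⇒ V = nRT/P = (0.0642 × 8.314 × 453) / 186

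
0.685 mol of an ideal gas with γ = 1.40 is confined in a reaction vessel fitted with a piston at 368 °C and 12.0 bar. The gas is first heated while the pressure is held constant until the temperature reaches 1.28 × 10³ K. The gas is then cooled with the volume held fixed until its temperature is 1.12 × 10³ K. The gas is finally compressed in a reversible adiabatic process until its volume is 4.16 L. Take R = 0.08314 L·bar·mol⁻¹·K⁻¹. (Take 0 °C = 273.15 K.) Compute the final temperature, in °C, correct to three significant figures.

Convert: T₁ = 641.1 K.
From PV = nRT: V₁ = nRT₁/P₁ = 3.043 L.
Isobaric, so V/T is constant: P₂ = P₁; V₂ = V₁·(T₂/T₁) = 6.075 L.
Isochoric, so P/T is constant: V₃ = V₂; P₃ = P₂·(T₃/T₂) = 10.50 bar.
Reversible adiabatic, γ = 1.40: T₄ = T₃·(V₃/V₄)^(γ−1) = 1303 K; P₄ = P₃·(V₃/V₄)^γ = 17.84 bar.

T₄ ≈ 1.03e+03 °C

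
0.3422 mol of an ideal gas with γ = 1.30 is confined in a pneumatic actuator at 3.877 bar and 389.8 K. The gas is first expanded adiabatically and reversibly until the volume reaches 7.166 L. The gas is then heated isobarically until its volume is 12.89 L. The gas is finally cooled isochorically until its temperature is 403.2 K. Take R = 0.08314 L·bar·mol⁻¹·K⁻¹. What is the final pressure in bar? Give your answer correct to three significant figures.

P₄ ≈ 0.890 bar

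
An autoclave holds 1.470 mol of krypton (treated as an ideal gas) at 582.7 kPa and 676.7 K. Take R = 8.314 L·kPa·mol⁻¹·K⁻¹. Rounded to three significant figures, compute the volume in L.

V ≈ 14.2 L

PV = nRT ⇒ V = nRT/P = (1.470 × 8.314 × 676.7) / 582.7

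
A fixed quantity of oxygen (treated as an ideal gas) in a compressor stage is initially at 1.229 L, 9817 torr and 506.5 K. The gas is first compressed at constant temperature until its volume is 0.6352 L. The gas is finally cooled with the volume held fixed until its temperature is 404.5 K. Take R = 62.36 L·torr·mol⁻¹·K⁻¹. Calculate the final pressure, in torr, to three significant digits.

P₃ ≈ 1.52e+04 torr

Isothermal, so P V is constant: T₂ = T₁; P₂ = P₁·(V₁/V₂) = 1.899e+04 torr.
Isochoric, so P/T is constant: V₃ = V₂; P₃ = P₂·(T₃/T₂) = 1.517e+04 torr.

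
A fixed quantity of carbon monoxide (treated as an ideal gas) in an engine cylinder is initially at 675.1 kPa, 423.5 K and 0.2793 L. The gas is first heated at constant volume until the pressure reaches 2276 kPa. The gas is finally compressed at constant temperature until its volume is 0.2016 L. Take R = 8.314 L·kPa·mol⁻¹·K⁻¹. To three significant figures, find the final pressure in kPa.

Isochoric, so P/T is constant: V₂ = V₁; T₂ = T₁·(P₂/P₁) = 1428 K.
Isothermal, so P V is constant: T₃ = T₂; P₃ = P₂·(V₂/V₃) = 3153 kPa.

P₃ ≈ 3.15e+03 kPa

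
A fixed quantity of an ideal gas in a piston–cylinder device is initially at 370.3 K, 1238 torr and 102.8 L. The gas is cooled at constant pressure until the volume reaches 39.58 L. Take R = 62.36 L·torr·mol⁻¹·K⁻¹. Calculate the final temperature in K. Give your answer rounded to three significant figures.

T₂ ≈ 143 K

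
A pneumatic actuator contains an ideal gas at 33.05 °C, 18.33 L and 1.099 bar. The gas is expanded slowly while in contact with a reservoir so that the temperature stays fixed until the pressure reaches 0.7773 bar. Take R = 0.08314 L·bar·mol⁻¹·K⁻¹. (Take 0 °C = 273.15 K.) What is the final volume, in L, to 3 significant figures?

V₂ ≈ 25.9 L

Convert: T₁ = 306.2 K.
Isothermal, so P V is constant: T₂ = T₁; V₂ = V₁·(P₁/P₂) = 25.92 L.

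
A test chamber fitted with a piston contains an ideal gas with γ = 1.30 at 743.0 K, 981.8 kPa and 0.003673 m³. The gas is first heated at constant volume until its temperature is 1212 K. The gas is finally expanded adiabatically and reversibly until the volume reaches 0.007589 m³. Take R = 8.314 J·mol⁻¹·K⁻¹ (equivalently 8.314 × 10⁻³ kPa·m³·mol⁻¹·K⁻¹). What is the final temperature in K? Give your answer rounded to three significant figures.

T₃ ≈ 975 K

Isochoric, so P/T is constant: V₂ = V₁; P₂ = P₁·(T₂/T₁) = 1602 kPa.
Reversible adiabatic, γ = 1.30: T₃ = T₂·(V₂/V₃)^(γ−1) = 974.9 K; P₃ = P₂·(V₂/V₃)^γ = 623.5 kPa.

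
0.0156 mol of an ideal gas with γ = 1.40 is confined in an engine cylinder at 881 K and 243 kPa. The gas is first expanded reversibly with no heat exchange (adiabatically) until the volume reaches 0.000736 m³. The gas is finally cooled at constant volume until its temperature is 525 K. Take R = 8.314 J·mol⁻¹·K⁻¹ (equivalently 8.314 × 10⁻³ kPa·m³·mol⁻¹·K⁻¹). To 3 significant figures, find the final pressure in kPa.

P₃ ≈ 92.5 kPa

From PV = nRT: V₁ = nRT₁/P₁ = 0.0004702 m³.
Adiabatic (γ = 1.40), T V^(γ−1) and P V^γ constant: T₂ = T₁·(V₁/V₂)^(γ−1) = 736.5 K; P₂ = P₁·(V₁/V₂)^γ = 129.8 kPa.
V constant ⇒ P ∝ T: V₃ = V₂; P₃ = P₂·(T₃/T₂) = 92.52 kPa.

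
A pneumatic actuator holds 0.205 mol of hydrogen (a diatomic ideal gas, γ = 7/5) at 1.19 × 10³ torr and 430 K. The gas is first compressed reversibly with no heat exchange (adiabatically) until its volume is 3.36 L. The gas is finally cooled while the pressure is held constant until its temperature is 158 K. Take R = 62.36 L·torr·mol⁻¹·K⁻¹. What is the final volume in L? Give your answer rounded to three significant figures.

From PV = nRT: V₁ = nRT₁/P₁ = 4.619 L.
Adiabatic (γ = 7/5), T V^(γ−1) and P V^γ constant: T₂ = T₁·(V₁/V₂)^(γ−1) = 488.4 K; P₂ = P₁·(V₁/V₂)^γ = 1858 torr.
P constant ⇒ V ∝ T: P₃ = P₂; V₃ = V₂·(T₃/T₂) = 1.087 L.

V₃ ≈ 1.09 L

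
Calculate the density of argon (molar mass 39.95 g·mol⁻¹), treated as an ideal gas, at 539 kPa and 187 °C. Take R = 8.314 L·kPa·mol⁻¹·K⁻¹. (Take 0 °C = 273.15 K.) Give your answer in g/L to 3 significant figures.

ρ = PM/(RT) = (539 × 39.95) / (8.314 × 460.1)

ρ ≈ 5.63 g/L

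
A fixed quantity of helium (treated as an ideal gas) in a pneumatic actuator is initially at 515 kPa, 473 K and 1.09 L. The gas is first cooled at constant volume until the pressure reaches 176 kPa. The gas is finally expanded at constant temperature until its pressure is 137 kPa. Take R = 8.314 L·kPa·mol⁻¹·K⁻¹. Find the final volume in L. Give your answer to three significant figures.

V₃ ≈ 1.40 L

V constant ⇒ P ∝ T: V₂ = V₁; T₂ = T₁·(P₂/P₁) = 161.6 K.
Isothermal, so P V is constant: T₃ = T₂; V₃ = V₂·(P₂/P₃) = 1.400 L.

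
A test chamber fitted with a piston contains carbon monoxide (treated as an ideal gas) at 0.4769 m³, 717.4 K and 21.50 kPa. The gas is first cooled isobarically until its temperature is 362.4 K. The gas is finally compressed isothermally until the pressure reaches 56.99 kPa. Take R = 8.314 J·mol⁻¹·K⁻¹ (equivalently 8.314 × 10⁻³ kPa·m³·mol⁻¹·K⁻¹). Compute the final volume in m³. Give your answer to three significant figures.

V₃ ≈ 0.0909 m³

Isobaric, so V/T is constant: P₂ = P₁; V₂ = V₁·(T₂/T₁) = 0.2409 m³.
Isothermal, so P V is constant: T₃ = T₂; V₃ = V₂·(P₂/P₃) = 0.09089 m³.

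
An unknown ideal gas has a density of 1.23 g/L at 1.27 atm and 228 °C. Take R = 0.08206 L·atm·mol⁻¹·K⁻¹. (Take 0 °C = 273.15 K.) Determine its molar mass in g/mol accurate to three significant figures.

ρ = PM/(RT) ⇒ M = ρRT/P = (1.23 × 0.08206 × 501.1) / 1.27

M ≈ 39.8 g/mol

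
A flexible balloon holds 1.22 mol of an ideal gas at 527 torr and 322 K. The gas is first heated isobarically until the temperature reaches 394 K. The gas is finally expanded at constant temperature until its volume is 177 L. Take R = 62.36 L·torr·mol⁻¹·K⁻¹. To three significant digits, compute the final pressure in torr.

P₃ ≈ 169 torr

From PV = nRT: V₁ = nRT₁/P₁ = 46.48 L.
Isobaric, so V/T is constant: P₂ = P₁; V₂ = V₁·(T₂/T₁) = 56.88 L.
T constant ⇒ Boyle's law P V = const: T₃ = T₂; P₃ = P₂·(V₂/V₃) = 169.4 torr.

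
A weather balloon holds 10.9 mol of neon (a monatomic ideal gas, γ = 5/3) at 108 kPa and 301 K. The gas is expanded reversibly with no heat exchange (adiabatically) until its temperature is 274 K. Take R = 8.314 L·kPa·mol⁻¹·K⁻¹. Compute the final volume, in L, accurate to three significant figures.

V₂ ≈ 291 L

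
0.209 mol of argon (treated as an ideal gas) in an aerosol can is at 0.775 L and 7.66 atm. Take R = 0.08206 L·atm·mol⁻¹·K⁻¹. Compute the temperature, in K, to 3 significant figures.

PV = nRT ⇒ T = PV/(nR) = (7.66 × 0.775) / (0.209 × 0.08206)

T ≈ 346 K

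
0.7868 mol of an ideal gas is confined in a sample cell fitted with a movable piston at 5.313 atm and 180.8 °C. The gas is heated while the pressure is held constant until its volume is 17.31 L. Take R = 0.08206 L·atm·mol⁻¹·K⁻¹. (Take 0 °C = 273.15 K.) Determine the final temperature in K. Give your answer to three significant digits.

T₂ ≈ 1.42e+03 K

Convert: T₁ = 453.9 K.
From PV = nRT: V₁ = nRT₁/P₁ = 5.517 L.
Isobaric, so V/T is constant: P₂ = P₁; T₂ = T₁·(V₂/V₁) = 1424 K.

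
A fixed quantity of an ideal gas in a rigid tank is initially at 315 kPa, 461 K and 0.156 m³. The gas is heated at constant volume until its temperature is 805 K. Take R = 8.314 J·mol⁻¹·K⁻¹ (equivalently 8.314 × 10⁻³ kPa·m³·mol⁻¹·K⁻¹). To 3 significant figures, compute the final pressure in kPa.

P₂ ≈ 550 kPa

V constant ⇒ P ∝ T: V₂ = V₁; P₂ = P₁·(T₂/T₁) = 550.1 kPa.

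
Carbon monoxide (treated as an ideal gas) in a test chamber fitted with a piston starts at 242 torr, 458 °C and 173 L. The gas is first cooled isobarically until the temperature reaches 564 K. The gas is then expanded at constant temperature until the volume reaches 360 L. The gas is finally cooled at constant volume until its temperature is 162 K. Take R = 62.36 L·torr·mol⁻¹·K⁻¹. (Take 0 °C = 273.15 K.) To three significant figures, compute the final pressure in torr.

P₄ ≈ 25.8 torr

Convert: T₁ = 731.1 K.
P constant ⇒ V ∝ T: P₂ = P₁; V₂ = V₁·(T₂/T₁) = 133.5 L.
T constant ⇒ Boyle's law P V = const: T₃ = T₂; P₃ = P₂·(V₂/V₃) = 89.71 torr.
Isochoric, so P/T is constant: V₄ = V₃; P₄ = P₃·(T₄/T₃) = 25.77 torr.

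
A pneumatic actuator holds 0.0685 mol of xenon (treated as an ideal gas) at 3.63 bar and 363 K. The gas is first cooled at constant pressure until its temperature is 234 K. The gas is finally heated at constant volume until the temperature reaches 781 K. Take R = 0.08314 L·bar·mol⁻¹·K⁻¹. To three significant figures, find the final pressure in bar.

From PV = nRT: V₁ = nRT₁/P₁ = 0.5695 L.
Isobaric, so V/T is constant: P₂ = P₁; V₂ = V₁·(T₂/T₁) = 0.3671 L.
V constant ⇒ P ∝ T: V₃ = V₂; P₃ = P₂·(T₃/T₂) = 12.12 bar.

P₃ ≈ 12.1 bar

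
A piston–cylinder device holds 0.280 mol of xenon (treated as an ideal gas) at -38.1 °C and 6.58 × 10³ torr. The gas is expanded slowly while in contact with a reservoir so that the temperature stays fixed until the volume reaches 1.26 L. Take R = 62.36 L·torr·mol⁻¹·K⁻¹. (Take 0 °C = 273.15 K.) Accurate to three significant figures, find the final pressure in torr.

Convert: T₁ = 235.0 K.
From PV = nRT: V₁ = nRT₁/P₁ = 0.6237 L.
T constant ⇒ Boyle's law P V = const: T₂ = T₁; P₂ = P₁·(V₁/V₂) = 3257 torr.

P₂ ≈ 3.26e+03 torr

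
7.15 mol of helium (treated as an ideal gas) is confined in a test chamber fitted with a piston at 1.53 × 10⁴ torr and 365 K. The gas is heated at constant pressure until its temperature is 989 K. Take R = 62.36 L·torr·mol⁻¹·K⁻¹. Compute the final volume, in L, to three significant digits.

V₂ ≈ 28.8 L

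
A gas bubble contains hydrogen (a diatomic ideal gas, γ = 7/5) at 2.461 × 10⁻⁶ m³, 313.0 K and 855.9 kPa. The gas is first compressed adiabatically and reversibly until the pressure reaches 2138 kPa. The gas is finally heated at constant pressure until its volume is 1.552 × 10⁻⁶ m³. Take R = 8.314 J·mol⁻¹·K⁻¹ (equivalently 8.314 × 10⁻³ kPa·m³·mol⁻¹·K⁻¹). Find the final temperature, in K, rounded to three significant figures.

Reversible adiabatic, γ = 7/5: T₂ = T₁·(P₂/P₁)^((γ−1)/γ) = 406.6 K; V₂ = V₁·(P₁/P₂)^(1/γ) = 1.280e-06 m³.
P constant ⇒ V ∝ T: P₃ = P₂; T₃ = T₂·(V₃/V₂) = 493.1 K.

T₃ ≈ 493 K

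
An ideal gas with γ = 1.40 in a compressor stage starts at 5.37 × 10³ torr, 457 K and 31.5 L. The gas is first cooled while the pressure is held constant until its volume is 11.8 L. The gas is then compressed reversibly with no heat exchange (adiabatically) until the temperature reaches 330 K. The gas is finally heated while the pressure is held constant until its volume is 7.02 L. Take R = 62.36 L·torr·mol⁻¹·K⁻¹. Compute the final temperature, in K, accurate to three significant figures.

T₄ ≈ 1.01e+03 K

P constant ⇒ V ∝ T: P₂ = P₁; T₂ = T₁·(V₂/V₁) = 171.2 K.
Reversible adiabatic, γ = 1.40: P₃ = P₂·(T₃/T₂)^(γ/(γ−1)) = 5.340e+04 torr; V₃ = V₂·(T₂/T₃)^(1/(γ−1)) = 2.287 L.
P constant ⇒ V ∝ T: P₄ = P₃; T₄ = T₃·(V₄/V₃) = 1013 K.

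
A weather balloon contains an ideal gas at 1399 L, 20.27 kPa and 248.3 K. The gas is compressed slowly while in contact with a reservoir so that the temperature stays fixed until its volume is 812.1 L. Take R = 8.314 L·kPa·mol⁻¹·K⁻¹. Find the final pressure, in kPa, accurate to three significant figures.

P₂ ≈ 34.9 kPa

Isothermal, so P V is constant: T₂ = T₁; P₂ = P₁·(V₁/V₂) = 34.92 kPa.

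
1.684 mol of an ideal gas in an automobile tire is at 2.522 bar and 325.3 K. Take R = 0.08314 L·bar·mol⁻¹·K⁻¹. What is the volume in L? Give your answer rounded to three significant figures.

V ≈ 18.1 L

PV = nRT ⇒ V = nRT/P = (1.684 × 0.08314 × 325.3) / 2.522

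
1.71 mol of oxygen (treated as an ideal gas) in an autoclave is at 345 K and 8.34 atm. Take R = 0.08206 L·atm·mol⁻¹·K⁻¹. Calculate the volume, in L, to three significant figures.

V ≈ 5.80 L

PV = nRT ⇒ V = nRT/P = (1.71 × 0.08206 × 345) / 8.34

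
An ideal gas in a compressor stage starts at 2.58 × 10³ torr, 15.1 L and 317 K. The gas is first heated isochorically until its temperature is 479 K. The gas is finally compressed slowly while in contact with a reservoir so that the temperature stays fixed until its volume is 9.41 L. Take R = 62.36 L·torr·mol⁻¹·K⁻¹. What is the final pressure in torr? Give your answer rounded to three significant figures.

V constant ⇒ P ∝ T: V₂ = V₁; P₂ = P₁·(T₂/T₁) = 3898 torr.
Isothermal, so P V is constant: T₃ = T₂; P₃ = P₂·(V₂/V₃) = 6256 torr.

P₃ ≈ 6.26e+03 torr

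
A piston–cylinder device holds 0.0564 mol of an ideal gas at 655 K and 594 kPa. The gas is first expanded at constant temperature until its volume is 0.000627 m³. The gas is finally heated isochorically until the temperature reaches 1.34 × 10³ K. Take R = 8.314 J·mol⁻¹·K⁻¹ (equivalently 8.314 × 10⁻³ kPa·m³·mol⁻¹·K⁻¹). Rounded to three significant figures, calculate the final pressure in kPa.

From PV = nRT: V₁ = nRT₁/P₁ = 0.0005171 m³.
Isothermal, so P V is constant: T₂ = T₁; P₂ = P₁·(V₁/V₂) = 489.8 kPa.
V constant ⇒ P ∝ T: V₃ = V₂; P₃ = P₂·(T₃/T₂) = 1002 kPa.

P₃ ≈ 1.00e+03 kPa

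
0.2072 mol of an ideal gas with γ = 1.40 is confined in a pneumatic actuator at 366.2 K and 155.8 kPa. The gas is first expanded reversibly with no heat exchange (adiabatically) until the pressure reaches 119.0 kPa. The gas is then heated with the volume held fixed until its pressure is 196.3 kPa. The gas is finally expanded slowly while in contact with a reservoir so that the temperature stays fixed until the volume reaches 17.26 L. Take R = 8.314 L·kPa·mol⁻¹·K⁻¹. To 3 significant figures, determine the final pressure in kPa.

From PV = nRT: V₁ = nRT₁/P₁ = 4.049 L.
Reversible adiabatic, γ = 1.40: T₂ = T₁·(P₂/P₁)^((γ−1)/γ) = 339.1 K; V₂ = V₁·(P₁/P₂)^(1/γ) = 4.908 L.
V constant ⇒ P ∝ T: V₃ = V₂; T₃ = T₂·(P₃/P₂) = 559.3 K.
T constant ⇒ Boyle's law P V = const: T₄ = T₃; P₄ = P₃·(V₃/V₄) = 55.82 kPa.

P₄ ≈ 55.8 kPa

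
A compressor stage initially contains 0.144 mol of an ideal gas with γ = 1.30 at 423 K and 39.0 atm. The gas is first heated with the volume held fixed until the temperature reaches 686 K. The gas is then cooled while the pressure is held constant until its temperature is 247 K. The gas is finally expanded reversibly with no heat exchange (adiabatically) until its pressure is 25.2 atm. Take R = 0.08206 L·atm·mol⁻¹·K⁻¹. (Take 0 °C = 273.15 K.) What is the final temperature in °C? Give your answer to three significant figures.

T₄ ≈ -73.4 °C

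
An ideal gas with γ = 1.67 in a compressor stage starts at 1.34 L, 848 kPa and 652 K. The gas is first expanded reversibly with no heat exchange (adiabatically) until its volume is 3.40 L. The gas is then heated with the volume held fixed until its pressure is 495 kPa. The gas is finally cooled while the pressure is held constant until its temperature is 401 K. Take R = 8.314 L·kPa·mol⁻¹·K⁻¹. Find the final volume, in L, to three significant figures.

V₄ ≈ 1.41 L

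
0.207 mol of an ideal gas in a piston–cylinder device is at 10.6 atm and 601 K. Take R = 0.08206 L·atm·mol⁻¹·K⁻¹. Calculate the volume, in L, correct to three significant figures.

PV = nRT ⇒ V = nRT/P = (0.207 × 0.08206 × 601) / 10.6

V ≈ 0.963 L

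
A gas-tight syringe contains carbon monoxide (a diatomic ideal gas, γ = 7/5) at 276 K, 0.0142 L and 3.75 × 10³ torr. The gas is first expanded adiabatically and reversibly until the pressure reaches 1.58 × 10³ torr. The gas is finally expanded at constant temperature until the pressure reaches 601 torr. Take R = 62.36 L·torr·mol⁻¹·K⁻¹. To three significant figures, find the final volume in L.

V₃ ≈ 0.0692 L

Adiabatic (γ = 7/5), T V^(γ−1) and P V^γ constant: T₂ = T₁·(P₂/P₁)^((γ−1)/γ) = 215.6 K; V₂ = V₁·(P₁/P₂)^(1/γ) = 0.02633 L.
T constant ⇒ Boyle's law P V = const: T₃ = T₂; V₃ = V₂·(P₂/P₃) = 0.06921 L.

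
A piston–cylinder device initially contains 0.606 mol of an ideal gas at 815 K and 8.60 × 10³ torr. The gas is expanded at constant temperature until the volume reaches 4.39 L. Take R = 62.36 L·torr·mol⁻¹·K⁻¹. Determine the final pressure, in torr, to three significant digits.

From PV = nRT: V₁ = nRT₁/P₁ = 3.581 L.
Isothermal, so P V is constant: T₂ = T₁; P₂ = P₁·(V₁/V₂) = 7016 torr.

P₂ ≈ 7.02e+03 torr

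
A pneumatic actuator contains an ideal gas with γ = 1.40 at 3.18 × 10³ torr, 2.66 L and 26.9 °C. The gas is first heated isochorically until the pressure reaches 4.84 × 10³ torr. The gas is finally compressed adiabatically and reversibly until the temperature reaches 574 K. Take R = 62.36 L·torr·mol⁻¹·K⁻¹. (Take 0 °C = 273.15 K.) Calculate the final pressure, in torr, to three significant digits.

Convert: T₁ = 300.0 K.
Isochoric, so P/T is constant: V₂ = V₁; T₂ = T₁·(P₂/P₁) = 456.7 K.
Adiabatic (γ = 1.40), T V^(γ−1) and P V^γ constant: P₃ = P₂·(T₃/T₂)^(γ/(γ−1)) = 1.077e+04 torr; V₃ = V₂·(T₂/T₃)^(1/(γ−1)) = 1.502 L.

P₃ ≈ 1.08e+04 torr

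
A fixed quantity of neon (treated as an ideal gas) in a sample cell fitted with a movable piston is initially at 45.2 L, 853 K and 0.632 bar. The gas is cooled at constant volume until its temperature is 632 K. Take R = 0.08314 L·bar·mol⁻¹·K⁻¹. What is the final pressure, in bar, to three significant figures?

V constant ⇒ P ∝ T: V₂ = V₁; P₂ = P₁·(T₂/T₁) = 0.4683 bar.

P₂ ≈ 0.468 bar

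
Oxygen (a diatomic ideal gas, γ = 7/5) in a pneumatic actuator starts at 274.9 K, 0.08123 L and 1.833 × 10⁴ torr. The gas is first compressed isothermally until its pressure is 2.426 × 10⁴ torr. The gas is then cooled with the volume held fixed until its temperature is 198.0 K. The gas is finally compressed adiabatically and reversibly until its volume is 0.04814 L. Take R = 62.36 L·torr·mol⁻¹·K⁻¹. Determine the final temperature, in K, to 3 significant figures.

T constant ⇒ Boyle's law P V = const: T₂ = T₁; V₂ = V₁·(P₁/P₂) = 0.06137 L.
Isochoric, so P/T is constant: V₃ = V₂; P₃ = P₂·(T₃/T₂) = 1.747e+04 torr.
Reversible adiabatic, γ = 7/5: T₄ = T₃·(V₃/V₄)^(γ−1) = 218.2 K; P₄ = P₃·(V₃/V₄)^γ = 2.455e+04 torr.

T₄ ≈ 218 K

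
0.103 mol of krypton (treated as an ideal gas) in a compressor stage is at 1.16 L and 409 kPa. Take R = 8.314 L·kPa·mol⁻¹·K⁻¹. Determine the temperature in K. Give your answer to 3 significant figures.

T ≈ 554 K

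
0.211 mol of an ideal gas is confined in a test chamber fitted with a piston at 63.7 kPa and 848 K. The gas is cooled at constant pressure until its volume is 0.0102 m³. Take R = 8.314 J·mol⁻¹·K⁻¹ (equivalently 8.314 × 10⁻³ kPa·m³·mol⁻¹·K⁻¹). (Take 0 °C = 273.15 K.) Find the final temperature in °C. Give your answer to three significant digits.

T₂ ≈ 97.2 °C

From PV = nRT: V₁ = nRT₁/P₁ = 0.02335 m³.
Isobaric, so V/T is constant: P₂ = P₁; T₂ = T₁·(V₂/V₁) = 370.4 K.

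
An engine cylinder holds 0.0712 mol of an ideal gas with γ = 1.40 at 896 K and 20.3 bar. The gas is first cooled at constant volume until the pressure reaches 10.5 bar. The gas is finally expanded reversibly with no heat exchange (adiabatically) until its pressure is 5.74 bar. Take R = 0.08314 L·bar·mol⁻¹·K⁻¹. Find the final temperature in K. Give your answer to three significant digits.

From PV = nRT: V₁ = nRT₁/P₁ = 0.2613 L.
V constant ⇒ P ∝ T: V₂ = V₁; T₂ = T₁·(P₂/P₁) = 463.4 K.
Reversible adiabatic, γ = 1.40: T₃ = T₂·(P₃/P₂)^((γ−1)/γ) = 390.0 K; V₃ = V₂·(P₂/P₃)^(1/γ) = 0.4022 L.

T₃ ≈ 390 K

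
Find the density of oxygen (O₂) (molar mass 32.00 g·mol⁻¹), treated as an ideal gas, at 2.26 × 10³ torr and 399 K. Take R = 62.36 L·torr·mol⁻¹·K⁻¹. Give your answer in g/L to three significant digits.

ρ ≈ 2.91 g/L

ρ = PM/(RT) = (2.26e+03 × 32.00) / (62.36 × 399.0)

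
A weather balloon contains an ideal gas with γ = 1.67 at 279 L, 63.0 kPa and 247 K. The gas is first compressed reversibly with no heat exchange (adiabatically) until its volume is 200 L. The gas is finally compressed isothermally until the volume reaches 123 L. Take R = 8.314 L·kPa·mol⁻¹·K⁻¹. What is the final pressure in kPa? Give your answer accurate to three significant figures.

Adiabatic (γ = 1.67), T V^(γ−1) and P V^γ constant: T₂ = T₁·(V₁/V₂)^(γ−1) = 308.7 K; P₂ = P₁·(V₁/V₂)^γ = 109.8 kPa.
T constant ⇒ Boyle's law P V = const: T₃ = T₂; P₃ = P₂·(V₂/V₃) = 178.6 kPa.

P₃ ≈ 179 kPa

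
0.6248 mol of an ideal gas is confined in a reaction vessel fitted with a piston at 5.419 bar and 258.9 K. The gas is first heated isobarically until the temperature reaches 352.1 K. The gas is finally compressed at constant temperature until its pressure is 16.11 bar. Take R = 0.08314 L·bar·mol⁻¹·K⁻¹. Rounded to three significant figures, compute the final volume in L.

V₃ ≈ 1.14 L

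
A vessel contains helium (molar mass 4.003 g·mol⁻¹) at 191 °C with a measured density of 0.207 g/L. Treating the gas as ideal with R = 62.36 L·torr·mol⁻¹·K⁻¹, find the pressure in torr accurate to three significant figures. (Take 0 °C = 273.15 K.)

ρ = PM/(RT) ⇒ P = ρRT/M = (0.207 × 62.36 × 464.1) / 4.003

P ≈ 1.50e+03 torr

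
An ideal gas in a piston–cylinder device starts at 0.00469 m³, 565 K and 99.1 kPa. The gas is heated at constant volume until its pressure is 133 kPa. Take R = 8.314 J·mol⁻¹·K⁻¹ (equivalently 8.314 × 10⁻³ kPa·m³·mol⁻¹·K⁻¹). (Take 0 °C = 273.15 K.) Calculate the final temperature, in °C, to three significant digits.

Isochoric, so P/T is constant: V₂ = V₁; T₂ = T₁·(P₂/P₁) = 758.3 K.

T₂ ≈ 485 °C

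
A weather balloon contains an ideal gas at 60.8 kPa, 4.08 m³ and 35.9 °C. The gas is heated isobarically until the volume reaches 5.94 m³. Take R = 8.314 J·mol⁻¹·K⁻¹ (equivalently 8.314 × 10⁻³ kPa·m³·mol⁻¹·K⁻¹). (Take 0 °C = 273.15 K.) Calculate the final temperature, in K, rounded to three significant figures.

Convert: T₁ = 309.0 K.
Isobaric, so V/T is constant: P₂ = P₁; T₂ = T₁·(V₂/V₁) = 449.9 K.

T₂ ≈ 450 K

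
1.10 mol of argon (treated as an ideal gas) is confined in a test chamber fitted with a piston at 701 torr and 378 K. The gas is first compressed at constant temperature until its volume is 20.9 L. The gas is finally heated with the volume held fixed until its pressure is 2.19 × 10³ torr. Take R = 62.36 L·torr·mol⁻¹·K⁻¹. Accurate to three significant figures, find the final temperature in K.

From PV = nRT: V₁ = nRT₁/P₁ = 36.99 L.
Isothermal, so P V is constant: T₂ = T₁; P₂ = P₁·(V₁/V₂) = 1241 torr.
V constant ⇒ P ∝ T: V₃ = V₂; T₃ = T₂·(P₃/P₂) = 667.3 K.

T₃ ≈ 667 K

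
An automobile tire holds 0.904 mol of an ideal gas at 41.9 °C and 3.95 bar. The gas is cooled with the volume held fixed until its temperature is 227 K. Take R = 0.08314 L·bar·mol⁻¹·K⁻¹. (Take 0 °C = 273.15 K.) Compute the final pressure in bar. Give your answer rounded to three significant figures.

Convert: T₁ = 315.0 K.
From PV = nRT: V₁ = nRT₁/P₁ = 5.995 L.
Isochoric, so P/T is constant: V₂ = V₁; P₂ = P₁·(T₂/T₁) = 2.846 bar.

P₂ ≈ 2.85 bar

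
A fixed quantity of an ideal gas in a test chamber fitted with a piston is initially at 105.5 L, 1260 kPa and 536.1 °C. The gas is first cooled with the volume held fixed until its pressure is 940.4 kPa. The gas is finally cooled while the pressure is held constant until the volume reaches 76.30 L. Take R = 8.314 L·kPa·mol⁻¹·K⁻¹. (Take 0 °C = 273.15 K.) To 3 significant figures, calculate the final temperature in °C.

Convert: T₁ = 809.2 K.
V constant ⇒ P ∝ T: V₂ = V₁; T₂ = T₁·(P₂/P₁) = 604.0 K.
P constant ⇒ V ∝ T: P₃ = P₂; T₃ = T₂·(V₃/V₂) = 436.8 K.

T₃ ≈ 164 °C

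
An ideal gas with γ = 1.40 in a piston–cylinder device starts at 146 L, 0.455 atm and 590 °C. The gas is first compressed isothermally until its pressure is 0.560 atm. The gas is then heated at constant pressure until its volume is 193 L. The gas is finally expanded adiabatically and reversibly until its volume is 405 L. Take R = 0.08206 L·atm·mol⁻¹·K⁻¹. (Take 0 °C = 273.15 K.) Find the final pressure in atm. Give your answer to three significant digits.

P₄ ≈ 0.198 atm

Convert: T₁ = 863.1 K.
T constant ⇒ Boyle's law P V = const: T₂ = T₁; V₂ = V₁·(P₁/P₂) = 118.6 L.
P constant ⇒ V ∝ T: P₃ = P₂; T₃ = T₂·(V₃/V₂) = 1404 K.
Reversible adiabatic, γ = 1.40: T₄ = T₃·(V₃/V₄)^(γ−1) = 1044 K; P₄ = P₃·(V₃/V₄)^γ = 0.1984 atm.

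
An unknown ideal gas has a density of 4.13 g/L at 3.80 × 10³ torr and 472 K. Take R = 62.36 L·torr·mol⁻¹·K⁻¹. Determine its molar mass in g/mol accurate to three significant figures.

M ≈ 32.0 g/mol

ρ = PM/(RT) ⇒ M = ρRT/P = (4.13 × 62.36 × 472.0) / 3.80e+03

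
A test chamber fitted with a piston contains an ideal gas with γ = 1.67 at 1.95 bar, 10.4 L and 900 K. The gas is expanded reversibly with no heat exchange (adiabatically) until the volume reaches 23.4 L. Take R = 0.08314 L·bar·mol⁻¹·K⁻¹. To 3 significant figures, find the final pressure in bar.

P₂ ≈ 0.503 bar

Adiabatic (γ = 1.67), T V^(γ−1) and P V^γ constant: T₂ = T₁·(V₁/V₂)^(γ−1) = 522.7 K; P₂ = P₁·(V₁/V₂)^γ = 0.5034 bar.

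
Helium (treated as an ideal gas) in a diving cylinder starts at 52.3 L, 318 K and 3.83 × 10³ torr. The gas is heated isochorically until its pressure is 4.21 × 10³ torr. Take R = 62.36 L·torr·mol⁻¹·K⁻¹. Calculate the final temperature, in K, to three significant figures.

T₂ ≈ 350 K

V constant ⇒ P ∝ T: V₂ = V₁; T₂ = T₁·(P₂/P₁) = 349.6 K.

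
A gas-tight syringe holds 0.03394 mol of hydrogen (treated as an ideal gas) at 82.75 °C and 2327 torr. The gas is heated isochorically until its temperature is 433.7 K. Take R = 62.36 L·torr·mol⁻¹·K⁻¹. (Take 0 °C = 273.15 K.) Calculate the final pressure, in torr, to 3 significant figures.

P₂ ≈ 2.84e+03 torr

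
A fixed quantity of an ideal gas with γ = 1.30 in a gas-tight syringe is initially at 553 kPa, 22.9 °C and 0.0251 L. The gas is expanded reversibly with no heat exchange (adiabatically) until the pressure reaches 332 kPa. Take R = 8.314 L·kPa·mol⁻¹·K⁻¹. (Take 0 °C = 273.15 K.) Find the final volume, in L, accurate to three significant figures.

Convert: T₁ = 296.0 K.
Adiabatic (γ = 1.30), T V^(γ−1) and P V^γ constant: T₂ = T₁·(P₂/P₁)^((γ−1)/γ) = 263.2 K; V₂ = V₁·(P₁/P₂)^(1/γ) = 0.03716 L.

V₂ ≈ 0.0372 L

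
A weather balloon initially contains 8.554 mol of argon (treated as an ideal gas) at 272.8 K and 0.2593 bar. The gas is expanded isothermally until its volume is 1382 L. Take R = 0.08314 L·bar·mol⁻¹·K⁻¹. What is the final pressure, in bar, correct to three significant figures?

P₂ ≈ 0.140 bar

From PV = nRT: V₁ = nRT₁/P₁ = 748.2 L.
T constant ⇒ Boyle's law P V = const: T₂ = T₁; P₂ = P₁·(V₁/V₂) = 0.1404 bar.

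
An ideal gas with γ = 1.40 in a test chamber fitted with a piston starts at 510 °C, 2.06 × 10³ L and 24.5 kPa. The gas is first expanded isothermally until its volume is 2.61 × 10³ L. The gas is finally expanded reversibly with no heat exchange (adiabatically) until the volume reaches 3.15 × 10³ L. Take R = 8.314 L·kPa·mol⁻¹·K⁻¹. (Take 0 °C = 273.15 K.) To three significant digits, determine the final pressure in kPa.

Convert: T₁ = 783.1 K.
Isothermal, so P V is constant: T₂ = T₁; P₂ = P₁·(V₁/V₂) = 19.34 kPa.
Adiabatic (γ = 1.40), T V^(γ−1) and P V^γ constant: T₃ = T₂·(V₂/V₃)^(γ−1) = 726.4 K; P₃ = P₂·(V₂/V₃)^γ = 14.86 kPa.

P₃ ≈ 14.9 kPa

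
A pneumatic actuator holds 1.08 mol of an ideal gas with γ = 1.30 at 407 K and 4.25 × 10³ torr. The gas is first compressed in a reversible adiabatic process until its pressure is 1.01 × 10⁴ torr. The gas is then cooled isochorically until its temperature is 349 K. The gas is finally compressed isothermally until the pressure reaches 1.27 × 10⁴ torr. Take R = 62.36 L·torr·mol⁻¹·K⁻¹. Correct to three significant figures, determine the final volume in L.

From PV = nRT: V₁ = nRT₁/P₁ = 6.450 L.
Reversible adiabatic, γ = 1.30: T₂ = T₁·(P₂/P₁)^((γ−1)/γ) = 497.0 K; V₂ = V₁·(P₁/P₂)^(1/γ) = 3.314 L.
V constant ⇒ P ∝ T: V₃ = V₂; P₃ = P₂·(T₃/T₂) = 7092 torr.
Isothermal, so P V is constant: T₄ = T₃; V₄ = V₃·(P₃/P₄) = 1.851 L.

V₄ ≈ 1.85 L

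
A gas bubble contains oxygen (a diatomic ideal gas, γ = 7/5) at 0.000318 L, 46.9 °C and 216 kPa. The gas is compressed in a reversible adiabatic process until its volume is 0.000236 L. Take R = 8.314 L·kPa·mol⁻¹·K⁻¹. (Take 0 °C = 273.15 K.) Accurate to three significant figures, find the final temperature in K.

T₂ ≈ 361 K

Convert: T₁ = 320.0 K.
Adiabatic (γ = 7/5), T V^(γ−1) and P V^γ constant: T₂ = T₁·(V₁/V₂)^(γ−1) = 360.6 K; P₂ = P₁·(V₁/V₂)^γ = 327.9 kPa.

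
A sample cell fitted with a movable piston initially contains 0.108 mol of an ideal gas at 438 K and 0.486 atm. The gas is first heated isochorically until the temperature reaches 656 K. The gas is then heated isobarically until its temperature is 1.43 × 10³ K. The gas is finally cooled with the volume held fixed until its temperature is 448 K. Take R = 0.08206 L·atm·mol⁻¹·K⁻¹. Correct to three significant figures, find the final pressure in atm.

P₄ ≈ 0.228 atm

From PV = nRT: V₁ = nRT₁/P₁ = 7.987 L.
Isochoric, so P/T is constant: V₂ = V₁; P₂ = P₁·(T₂/T₁) = 0.7279 atm.
P constant ⇒ V ∝ T: P₃ = P₂; V₃ = V₂·(T₃/T₂) = 17.41 L.
V constant ⇒ P ∝ T: V₄ = V₃; P₄ = P₃·(T₄/T₃) = 0.2280 atm.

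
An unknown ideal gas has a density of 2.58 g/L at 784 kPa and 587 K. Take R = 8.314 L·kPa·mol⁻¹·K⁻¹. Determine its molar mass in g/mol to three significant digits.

M ≈ 16.1 g/mol

ρ = PM/(RT) ⇒ M = ρRT/P = (2.58 × 8.314 × 587.0) / 784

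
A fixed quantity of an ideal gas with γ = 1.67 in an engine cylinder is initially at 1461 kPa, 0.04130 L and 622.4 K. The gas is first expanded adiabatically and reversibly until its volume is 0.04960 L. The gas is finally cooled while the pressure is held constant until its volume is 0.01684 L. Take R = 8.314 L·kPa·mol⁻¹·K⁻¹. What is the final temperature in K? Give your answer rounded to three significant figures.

Adiabatic (γ = 1.67), T V^(γ−1) and P V^γ constant: T₂ = T₁·(V₁/V₂)^(γ−1) = 550.5 K; P₂ = P₁·(V₁/V₂)^γ = 1076 kPa.
Isobaric, so V/T is constant: P₃ = P₂; T₃ = T₂·(V₃/V₂) = 186.9 K.

T₃ ≈ 187 K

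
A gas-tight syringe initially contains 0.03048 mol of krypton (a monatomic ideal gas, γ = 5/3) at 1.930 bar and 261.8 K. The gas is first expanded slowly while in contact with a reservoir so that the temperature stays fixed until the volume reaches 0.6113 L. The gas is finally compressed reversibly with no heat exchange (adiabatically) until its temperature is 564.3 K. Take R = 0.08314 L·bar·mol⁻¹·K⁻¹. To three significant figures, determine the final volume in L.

From PV = nRT: V₁ = nRT₁/P₁ = 0.3437 L.
T constant ⇒ Boyle's law P V = const: T₂ = T₁; P₂ = P₁·(V₁/V₂) = 1.085 bar.
Adiabatic (γ = 5/3), T V^(γ−1) and P V^γ constant: P₃ = P₂·(T₃/T₂)^(γ/(γ−1)) = 7.403 bar; V₃ = V₂·(T₂/T₃)^(1/(γ−1)) = 0.1932 L.

V₃ ≈ 0.193 L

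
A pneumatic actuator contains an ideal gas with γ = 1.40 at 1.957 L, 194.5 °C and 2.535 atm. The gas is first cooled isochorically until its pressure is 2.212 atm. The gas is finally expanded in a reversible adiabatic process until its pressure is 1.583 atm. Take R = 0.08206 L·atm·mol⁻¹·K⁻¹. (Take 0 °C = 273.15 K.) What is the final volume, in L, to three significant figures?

V₃ ≈ 2.49 L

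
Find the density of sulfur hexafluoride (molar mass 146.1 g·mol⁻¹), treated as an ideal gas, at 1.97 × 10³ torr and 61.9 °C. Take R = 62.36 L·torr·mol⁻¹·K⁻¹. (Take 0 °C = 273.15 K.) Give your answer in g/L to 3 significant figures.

ρ = PM/(RT) = (1.97e+03 × 146.1) / (62.36 × 335.0)

ρ ≈ 13.8 g/L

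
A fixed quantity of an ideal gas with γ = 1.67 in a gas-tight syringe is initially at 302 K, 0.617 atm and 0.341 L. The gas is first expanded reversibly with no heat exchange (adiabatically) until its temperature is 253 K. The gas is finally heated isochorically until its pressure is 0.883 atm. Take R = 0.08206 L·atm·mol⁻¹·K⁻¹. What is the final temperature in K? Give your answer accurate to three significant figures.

Adiabatic (γ = 1.67), T V^(γ−1) and P V^γ constant: P₂ = P₁·(T₂/T₁)^(γ/(γ−1)) = 0.3969 atm; V₂ = V₁·(T₁/T₂)^(1/(γ−1)) = 0.4441 L.
V constant ⇒ P ∝ T: V₃ = V₂; T₃ = T₂·(P₃/P₂) = 562.9 K.

T₃ ≈ 563 K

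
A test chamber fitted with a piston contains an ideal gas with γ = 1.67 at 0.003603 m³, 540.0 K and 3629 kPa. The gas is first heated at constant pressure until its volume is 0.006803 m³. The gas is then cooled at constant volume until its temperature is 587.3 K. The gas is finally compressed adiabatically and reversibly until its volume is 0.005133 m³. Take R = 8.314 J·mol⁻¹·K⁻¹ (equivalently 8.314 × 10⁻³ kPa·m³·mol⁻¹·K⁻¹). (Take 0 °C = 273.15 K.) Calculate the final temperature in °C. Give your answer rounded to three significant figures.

Isobaric, so V/T is constant: P₂ = P₁; T₂ = T₁·(V₂/V₁) = 1020 K.
V constant ⇒ P ∝ T: V₃ = V₂; P₃ = P₂·(T₃/T₂) = 2090 kPa.
Adiabatic (γ = 1.67), T V^(γ−1) and P V^γ constant: T₄ = T₃·(V₃/V₄)^(γ−1) = 709.3 K; P₄ = P₃·(V₃/V₄)^γ = 3346 kPa.

T₄ ≈ 436 °C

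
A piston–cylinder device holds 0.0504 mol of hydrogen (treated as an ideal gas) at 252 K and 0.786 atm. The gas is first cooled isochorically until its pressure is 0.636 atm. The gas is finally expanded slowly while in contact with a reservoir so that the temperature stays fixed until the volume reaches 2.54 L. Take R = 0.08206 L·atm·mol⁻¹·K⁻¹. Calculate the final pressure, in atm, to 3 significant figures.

P₃ ≈ 0.332 atm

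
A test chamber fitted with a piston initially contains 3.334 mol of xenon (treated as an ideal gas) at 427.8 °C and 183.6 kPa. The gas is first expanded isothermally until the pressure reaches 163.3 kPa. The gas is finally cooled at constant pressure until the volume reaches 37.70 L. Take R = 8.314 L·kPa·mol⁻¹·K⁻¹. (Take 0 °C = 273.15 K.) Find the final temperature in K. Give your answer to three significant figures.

Convert: T₁ = 701.0 K.
From PV = nRT: V₁ = nRT₁/P₁ = 105.8 L.
Isothermal, so P V is constant: T₂ = T₁; V₂ = V₁·(P₁/P₂) = 119.0 L.
P constant ⇒ V ∝ T: P₃ = P₂; T₃ = T₂·(V₃/V₂) = 222.1 K.

T₃ ≈ 222 K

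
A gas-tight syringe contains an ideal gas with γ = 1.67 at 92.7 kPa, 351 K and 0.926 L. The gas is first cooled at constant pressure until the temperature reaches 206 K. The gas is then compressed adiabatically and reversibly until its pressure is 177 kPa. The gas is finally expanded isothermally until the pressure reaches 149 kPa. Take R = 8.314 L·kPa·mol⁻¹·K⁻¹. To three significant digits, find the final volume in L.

V₄ ≈ 0.438 L

Isobaric, so V/T is constant: P₂ = P₁; V₂ = V₁·(T₂/T₁) = 0.5435 L.
Reversible adiabatic, γ = 1.67: T₃ = T₂·(P₃/P₂)^((γ−1)/γ) = 267.0 K; V₃ = V₂·(P₂/P₃)^(1/γ) = 0.3690 L.
Isothermal, so P V is constant: T₄ = T₃; V₄ = V₃·(P₃/P₄) = 0.4383 L.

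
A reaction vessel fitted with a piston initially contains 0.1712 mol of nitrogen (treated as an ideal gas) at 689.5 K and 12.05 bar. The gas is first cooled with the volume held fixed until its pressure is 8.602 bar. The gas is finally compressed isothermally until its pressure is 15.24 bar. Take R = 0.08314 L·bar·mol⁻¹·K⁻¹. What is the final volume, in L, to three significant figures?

V₃ ≈ 0.460 L

From PV = nRT: V₁ = nRT₁/P₁ = 0.8144 L.
V constant ⇒ P ∝ T: V₂ = V₁; T₂ = T₁·(P₂/P₁) = 492.2 K.
Isothermal, so P V is constant: T₃ = T₂; V₃ = V₂·(P₂/P₃) = 0.4597 L.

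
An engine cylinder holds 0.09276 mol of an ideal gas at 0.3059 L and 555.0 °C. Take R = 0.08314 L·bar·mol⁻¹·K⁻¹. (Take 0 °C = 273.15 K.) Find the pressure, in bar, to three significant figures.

P ≈ 20.9 bar

Convert: T = 828.15 K.
PV = nRT ⇒ P = nRT/V = (0.09276 × 0.08314 × 828.15) / 0.3059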